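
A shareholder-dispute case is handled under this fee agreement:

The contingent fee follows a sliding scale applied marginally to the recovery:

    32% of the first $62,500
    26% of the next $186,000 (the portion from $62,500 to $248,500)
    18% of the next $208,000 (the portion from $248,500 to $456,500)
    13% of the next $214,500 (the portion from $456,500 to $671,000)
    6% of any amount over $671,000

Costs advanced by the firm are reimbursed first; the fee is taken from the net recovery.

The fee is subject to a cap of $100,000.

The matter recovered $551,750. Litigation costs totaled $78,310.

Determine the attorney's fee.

$100,000.00

Fee base (net of costs): $551,750 − $78,310 = $473,440
First $62,500 at 32% = $20,000.00
Next $186,000 at 26% = $48,360.00
Next $208,000 at 18% = $37,440.00
Remaining $16,940 at 13% = $2,202.20
Fee: $20,000.00 + $48,360.00 + $37,440.00 + $2,202.20 = $108,002.20
$108,002.20 exceeds the $100,000 cap, so the fee is capped at $100,000.00.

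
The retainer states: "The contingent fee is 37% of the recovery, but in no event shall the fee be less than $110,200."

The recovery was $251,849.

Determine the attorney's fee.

37% of $251,849 = $93,184.13
That is below the $110,200 minimum, so the minimum applies.

$110,200.00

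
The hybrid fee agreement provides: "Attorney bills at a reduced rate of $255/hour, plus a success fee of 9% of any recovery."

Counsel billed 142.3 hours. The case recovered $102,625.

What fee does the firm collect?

$45,522.75

Hourly: 142.3 × $255 = $36,286.50
Success fee: 9% of $102,625 = $9,236.25
Total: $36,286.50 + $9,236.25 = $45,522.75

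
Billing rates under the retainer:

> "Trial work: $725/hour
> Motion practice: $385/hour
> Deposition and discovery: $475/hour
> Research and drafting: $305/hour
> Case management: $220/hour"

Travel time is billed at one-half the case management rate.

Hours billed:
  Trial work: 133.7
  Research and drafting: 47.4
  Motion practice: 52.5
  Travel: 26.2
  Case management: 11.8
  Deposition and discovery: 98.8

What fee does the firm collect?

$184,010.00

Trial work: 133.7 × $725 = $96,932.50
Motion practice: 52.5 × $385 = $20,212.50
Deposition and discovery: 98.8 × $475 = $46,930.00
Research and drafting: 47.4 × $305 = $14,457.00
Case management: 11.8 × $220 = $2,596.00
Subtotal: $96,932.50 + $20,212.50 + $46,930.00 + $14,457.00 + $2,596.00 = $181,128.00
Travel: 26.2 × ($220 ÷ 2) = 26.2 × $110.00 = $2,882.00
Total: $181,128.00 + $2,882.00 = $184,010.00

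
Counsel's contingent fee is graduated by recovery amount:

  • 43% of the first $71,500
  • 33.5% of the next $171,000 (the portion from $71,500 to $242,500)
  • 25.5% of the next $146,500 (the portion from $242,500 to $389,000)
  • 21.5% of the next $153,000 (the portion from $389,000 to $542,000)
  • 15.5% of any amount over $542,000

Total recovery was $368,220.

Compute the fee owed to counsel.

First $71,500 at 43% = $30,745.00
Next $171,000 at 33.5% = $57,285.00
Remaining $125,720 at 25.5% = $32,058.60
Fee: $30,745.00 + $57,285.00 + $32,058.60 = $120,088.60

$120,088.60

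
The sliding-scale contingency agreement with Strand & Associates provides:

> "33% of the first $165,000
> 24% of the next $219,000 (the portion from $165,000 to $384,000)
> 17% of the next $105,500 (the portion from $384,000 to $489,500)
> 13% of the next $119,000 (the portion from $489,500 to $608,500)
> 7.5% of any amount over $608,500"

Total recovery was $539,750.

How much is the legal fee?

First $165,000 at 33% = $54,450.00
Next $219,000 at 24% = $52,560.00
Next $105,500 at 17% = $17,935.00
Remaining $50,250 at 13% = $6,532.50
Fee: $54,450.00 + $52,560.00 + $17,935.00 + $6,532.50 = $131,477.50

$131,477.50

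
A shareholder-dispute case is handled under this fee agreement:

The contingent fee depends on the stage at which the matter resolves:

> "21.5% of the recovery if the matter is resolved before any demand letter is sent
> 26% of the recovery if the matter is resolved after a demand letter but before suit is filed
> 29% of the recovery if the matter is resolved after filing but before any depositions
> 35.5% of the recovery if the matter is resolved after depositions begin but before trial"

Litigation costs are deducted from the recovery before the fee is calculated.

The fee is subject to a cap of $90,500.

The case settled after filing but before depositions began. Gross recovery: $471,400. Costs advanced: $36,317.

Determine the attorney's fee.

$90,500.00

Fee base (net of costs): $471,400 − $36,317 = $435,083
The matter settled after filing but before depositions began, so the 29% rate applies.
$435,083 × 29% = $126,174.07
$126,174.07 exceeds the $90,500 cap, so the fee is capped at $90,500.00.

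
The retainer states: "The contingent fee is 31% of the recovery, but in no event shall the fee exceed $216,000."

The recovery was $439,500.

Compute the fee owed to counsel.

$136,245.00

31% of $439,500 = $136,245.00
That is under the $216,000 cap.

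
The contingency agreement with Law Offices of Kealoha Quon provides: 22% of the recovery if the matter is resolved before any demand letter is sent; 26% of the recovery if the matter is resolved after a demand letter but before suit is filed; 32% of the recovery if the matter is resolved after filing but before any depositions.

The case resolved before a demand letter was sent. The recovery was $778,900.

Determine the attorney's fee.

$171,358.00

The matter resolved before a demand letter was sent, so the 22% rate applies.
$778,900 × 22% = $171,358.00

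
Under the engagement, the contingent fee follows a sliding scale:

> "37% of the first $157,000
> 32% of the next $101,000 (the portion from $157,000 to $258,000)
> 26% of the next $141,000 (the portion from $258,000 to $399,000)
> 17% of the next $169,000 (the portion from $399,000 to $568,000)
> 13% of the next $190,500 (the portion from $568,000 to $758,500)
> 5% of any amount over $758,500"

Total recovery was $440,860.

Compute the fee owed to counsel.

First $157,000 at 37% = $58,090.00
Next $101,000 at 32% = $32,320.00
Next $141,000 at 26% = $36,660.00
Remaining $41,860 at 17% = $7,116.20
Fee: $58,090.00 + $32,320.00 + $36,660.00 + $7,116.20 = $134,186.20

$134,186.20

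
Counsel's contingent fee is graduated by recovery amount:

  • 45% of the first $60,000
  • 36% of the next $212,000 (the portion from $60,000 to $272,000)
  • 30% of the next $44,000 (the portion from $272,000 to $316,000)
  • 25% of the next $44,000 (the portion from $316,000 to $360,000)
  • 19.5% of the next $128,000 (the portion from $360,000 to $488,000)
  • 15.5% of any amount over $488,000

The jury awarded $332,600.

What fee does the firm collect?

$120,670.00

First $60,000 at 45% = $27,000.00
Next $212,000 at 36% = $76,320.00
Next $44,000 at 30% = $13,200.00
Remaining $16,600 at 25% = $4,150.00
Fee: $27,000.00 + $76,320.00 + $13,200.00 + $4,150.00 = $120,670.00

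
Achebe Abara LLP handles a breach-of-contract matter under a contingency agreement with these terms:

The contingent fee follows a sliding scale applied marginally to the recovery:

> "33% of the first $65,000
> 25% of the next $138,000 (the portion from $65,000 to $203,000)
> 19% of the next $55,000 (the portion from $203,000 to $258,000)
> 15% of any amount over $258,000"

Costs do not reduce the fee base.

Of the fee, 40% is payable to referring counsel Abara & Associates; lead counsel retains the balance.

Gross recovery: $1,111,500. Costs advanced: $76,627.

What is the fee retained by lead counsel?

Fee base is the gross recovery, $1,111,500; costs are reimbursed separately.
First $65,000 at 33% = $21,450.00
Next $138,000 at 25% = $34,500.00
Next $55,000 at 19% = $10,450.00
Remaining $853,500 at 15% = $128,025.00
Fee: $21,450.00 + $34,500.00 + $10,450.00 + $128,025.00 = $194,425.00
Referral share: 40% of $194,425.00 = $77,770.00; lead counsel retains $194,425.00 − $77,770.00 = $116,655.00.

$116,655.00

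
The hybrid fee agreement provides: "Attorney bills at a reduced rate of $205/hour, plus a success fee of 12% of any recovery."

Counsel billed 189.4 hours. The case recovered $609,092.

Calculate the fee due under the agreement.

Hourly: 189.4 × $205 = $38,827.00
Success fee: 12% of $609,092 = $73,091.04
Total: $38,827.00 + $73,091.04 = $111,918.04

$111,918.04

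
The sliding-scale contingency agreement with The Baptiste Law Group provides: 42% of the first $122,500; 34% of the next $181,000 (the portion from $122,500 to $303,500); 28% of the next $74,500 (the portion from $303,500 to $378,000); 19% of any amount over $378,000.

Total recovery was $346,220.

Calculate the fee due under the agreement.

$124,951.60

First $122,500 at 42% = $51,450.00
Next $181,000 at 34% = $61,540.00
Remaining $42,720 at 28% = $11,961.60
Fee: $51,450.00 + $61,540.00 + $11,961.60 = $124,951.60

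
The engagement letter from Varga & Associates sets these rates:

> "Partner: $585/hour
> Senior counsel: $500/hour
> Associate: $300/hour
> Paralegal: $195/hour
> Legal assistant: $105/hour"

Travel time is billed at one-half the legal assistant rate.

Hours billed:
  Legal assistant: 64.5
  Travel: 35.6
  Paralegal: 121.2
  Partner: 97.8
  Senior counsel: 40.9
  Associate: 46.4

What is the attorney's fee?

Partner: 97.8 × $585 = $57,213.00
Senior counsel: 40.9 × $500 = $20,450.00
Associate: 46.4 × $300 = $13,920.00
Paralegal: 121.2 × $195 = $23,634.00
Legal assistant: 64.5 × $105 = $6,772.50
Subtotal: $57,213.00 + $20,450.00 + $13,920.00 + $23,634.00 + $6,772.50 = $121,989.50
Travel: 35.6 × ($105 ÷ 2) = 35.6 × $52.50 = $1,869.00
Total: $121,989.50 + $1,869.00 = $123,858.50

$123,858.50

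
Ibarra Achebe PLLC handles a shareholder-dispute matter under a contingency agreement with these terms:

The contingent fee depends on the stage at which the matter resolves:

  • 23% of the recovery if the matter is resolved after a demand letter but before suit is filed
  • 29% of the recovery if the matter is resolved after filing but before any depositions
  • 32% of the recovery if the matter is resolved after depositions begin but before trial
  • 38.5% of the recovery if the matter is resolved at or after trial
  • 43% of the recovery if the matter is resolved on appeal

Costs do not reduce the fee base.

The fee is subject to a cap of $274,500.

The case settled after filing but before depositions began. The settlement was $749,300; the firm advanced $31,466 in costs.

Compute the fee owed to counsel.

Fee base is the gross recovery, $749,300; costs are reimbursed separately.
The matter settled after filing but before depositions began, so the 29% rate applies.
$749,300 × 29% = $217,297.00
$217,297.00 is under the $274,500 cap.

$217,297.00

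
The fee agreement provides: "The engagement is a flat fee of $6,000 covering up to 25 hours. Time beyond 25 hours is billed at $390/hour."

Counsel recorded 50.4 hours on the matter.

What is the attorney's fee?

Flat fee: $6,000.00
Excess hours: 50.4 − 25 = 25.4
Overrun: 25.4 × $390 = $9,906.00
Total: $6,000.00 + $9,906.00 = $15,906.00

$15,906.00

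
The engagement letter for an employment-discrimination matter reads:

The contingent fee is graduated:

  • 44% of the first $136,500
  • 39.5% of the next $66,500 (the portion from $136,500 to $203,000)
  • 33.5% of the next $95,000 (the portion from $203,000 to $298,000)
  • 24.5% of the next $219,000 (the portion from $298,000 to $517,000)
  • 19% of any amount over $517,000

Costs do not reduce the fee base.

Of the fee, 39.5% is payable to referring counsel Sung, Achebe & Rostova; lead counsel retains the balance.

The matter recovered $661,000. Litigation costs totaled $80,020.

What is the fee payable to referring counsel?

$78,671.16

Fee base is the gross recovery, $661,000; costs are reimbursed separately.
First $136,500 at 44% = $60,060.00
Next $66,500 at 39.5% = $26,267.50
Next $95,000 at 33.5% = $31,825.00
Next $219,000 at 24.5% = $53,655.00
Remaining $144,000 at 19% = $27,360.00
Fee: $60,060.00 + $26,267.50 + $31,825.00 + $53,655.00 + $27,360.00 = $199,167.50
Referral share: 39.5% of $199,167.50 = $78,671.16; lead counsel retains $199,167.50 − $78,671.16 = $120,496.34.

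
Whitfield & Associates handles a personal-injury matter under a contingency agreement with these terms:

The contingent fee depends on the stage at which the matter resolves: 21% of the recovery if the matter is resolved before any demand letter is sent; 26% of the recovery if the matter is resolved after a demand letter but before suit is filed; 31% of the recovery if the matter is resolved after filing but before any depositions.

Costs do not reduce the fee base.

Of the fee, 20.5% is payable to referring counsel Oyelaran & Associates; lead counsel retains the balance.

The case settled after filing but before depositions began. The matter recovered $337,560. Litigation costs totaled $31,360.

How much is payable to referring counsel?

$21,451.94

Fee base is the gross recovery, $337,560; costs are reimbursed separately.
The matter settled after filing but before depositions began, so the 31% rate applies.
$337,560 × 31% = $104,643.60
Referral share: 20.5% of $104,643.60 = $21,451.94; lead counsel retains $104,643.60 − $21,451.94 = $83,191.66.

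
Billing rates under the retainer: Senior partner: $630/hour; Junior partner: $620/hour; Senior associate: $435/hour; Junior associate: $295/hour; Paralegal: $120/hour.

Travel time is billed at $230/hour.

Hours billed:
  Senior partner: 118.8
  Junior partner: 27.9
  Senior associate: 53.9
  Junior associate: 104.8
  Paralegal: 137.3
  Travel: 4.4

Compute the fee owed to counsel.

Senior partner: 118.8 × $630 = $74,844.00
Junior partner: 27.9 × $620 = $17,298.00
Senior associate: 53.9 × $435 = $23,446.50
Junior associate: 104.8 × $295 = $30,916.00
Paralegal: 137.3 × $120 = $16,476.00
Subtotal: $74,844.00 + $17,298.00 + $23,446.50 + $30,916.00 + $16,476.00 = $162,980.50
Travel: 4.4 × $230 = $1,012.00
Total: $162,980.50 + $1,012.00 = $163,992.50

$163,992.50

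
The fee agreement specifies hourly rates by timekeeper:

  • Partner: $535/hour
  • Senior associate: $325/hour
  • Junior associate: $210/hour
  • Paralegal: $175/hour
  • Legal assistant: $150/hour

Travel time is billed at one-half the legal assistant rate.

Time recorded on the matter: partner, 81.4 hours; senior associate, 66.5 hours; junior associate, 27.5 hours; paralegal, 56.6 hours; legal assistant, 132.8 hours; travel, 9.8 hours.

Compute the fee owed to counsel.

$101,496.50

Partner: 81.4 × $535 = $43,549.00
Senior associate: 66.5 × $325 = $21,612.50
Junior associate: 27.5 × $210 = $5,775.00
Paralegal: 56.6 × $175 = $9,905.00
Legal assistant: 132.8 × $150 = $19,920.00
Subtotal: $43,549.00 + $21,612.50 + $5,775.00 + $9,905.00 + $19,920.00 = $100,761.50
Travel: 9.8 × ($150 ÷ 2) = 9.8 × $75.00 = $735.00
Total: $100,761.50 + $735.00 = $101,496.50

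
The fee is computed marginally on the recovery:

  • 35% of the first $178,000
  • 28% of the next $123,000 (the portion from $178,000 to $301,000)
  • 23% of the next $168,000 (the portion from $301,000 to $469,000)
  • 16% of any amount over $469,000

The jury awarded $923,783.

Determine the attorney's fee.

First $178,000 at 35% = $62,300.00
Next $123,000 at 28% = $34,440.00
Next $168,000 at 23% = $38,640.00
Remaining $454,783 at 16% = $72,765.28
Fee: $62,300.00 + $34,440.00 + $38,640.00 + $72,765.28 = $208,145.28

$208,145.28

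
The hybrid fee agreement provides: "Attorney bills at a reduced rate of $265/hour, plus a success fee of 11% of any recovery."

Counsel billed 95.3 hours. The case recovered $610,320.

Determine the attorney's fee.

$92,389.70

Hourly: 95.3 × $265 = $25,254.50
Success fee: 11% of $610,320 = $67,135.20
Total: $25,254.50 + $67,135.20 = $92,389.70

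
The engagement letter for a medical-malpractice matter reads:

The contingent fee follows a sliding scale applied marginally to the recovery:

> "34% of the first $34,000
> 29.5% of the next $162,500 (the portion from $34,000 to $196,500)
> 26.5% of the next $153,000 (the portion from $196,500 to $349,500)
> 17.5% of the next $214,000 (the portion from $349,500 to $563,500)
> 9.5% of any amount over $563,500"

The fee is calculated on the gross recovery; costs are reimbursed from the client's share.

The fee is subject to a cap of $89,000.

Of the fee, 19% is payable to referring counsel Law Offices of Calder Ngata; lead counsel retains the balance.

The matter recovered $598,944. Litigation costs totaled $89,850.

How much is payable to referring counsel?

Fee base is the gross recovery, $598,944; costs are reimbursed separately.
First $34,000 at 34% = $11,560.00
Next $162,500 at 29.5% = $47,937.50
Next $153,000 at 26.5% = $40,545.00
Next $214,000 at 17.5% = $37,450.00
Remaining $35,444 at 9.5% = $3,367.18
Fee: $11,560.00 + $47,937.50 + $40,545.00 + $37,450.00 + $3,367.18 = $140,859.68
$140,859.68 exceeds the $89,000 cap, so the fee is capped at $89,000.00.
Referral share: 19% of $89,000.00 = $16,910.00; lead counsel retains $89,000.00 − $16,910.00 = $72,090.00.

$16,910.00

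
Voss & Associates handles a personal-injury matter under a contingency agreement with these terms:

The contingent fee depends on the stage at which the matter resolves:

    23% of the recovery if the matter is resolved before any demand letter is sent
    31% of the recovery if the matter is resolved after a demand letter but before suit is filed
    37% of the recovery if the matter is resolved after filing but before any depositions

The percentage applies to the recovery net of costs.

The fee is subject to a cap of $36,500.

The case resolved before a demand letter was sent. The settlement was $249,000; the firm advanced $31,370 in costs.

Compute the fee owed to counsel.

$36,500.00

Fee base (net of costs): $249,000 − $31,370 = $217,630
The matter resolved before a demand letter was sent, so the 23% rate applies.
$217,630 × 23% = $50,054.90
$50,054.90 exceeds the $36,500 cap, so the fee is capped at $36,500.00.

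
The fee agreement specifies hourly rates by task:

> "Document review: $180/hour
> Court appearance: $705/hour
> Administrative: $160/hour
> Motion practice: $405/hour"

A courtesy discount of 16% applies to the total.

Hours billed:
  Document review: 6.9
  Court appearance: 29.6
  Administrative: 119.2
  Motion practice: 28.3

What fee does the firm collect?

$44,220.54

Document review: 6.9 × $180 = $1,242.00
Court appearance: 29.6 × $705 = $20,868.00
Administrative: 119.2 × $160 = $19,072.00
Motion practice: 28.3 × $405 = $11,461.50
Subtotal: $52,643.50
Less 16% discount: −$8,422.96
Total: $52,643.50 − $8,422.96 = $44,220.54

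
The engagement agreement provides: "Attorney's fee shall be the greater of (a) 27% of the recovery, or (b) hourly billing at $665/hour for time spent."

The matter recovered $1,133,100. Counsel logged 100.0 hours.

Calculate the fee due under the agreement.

(a) 27% of $1,133,100 = $305,937.00
(b) 100.0 × $665 = $66,500.00
The greater is (a): $305,937.00.

$305,937.00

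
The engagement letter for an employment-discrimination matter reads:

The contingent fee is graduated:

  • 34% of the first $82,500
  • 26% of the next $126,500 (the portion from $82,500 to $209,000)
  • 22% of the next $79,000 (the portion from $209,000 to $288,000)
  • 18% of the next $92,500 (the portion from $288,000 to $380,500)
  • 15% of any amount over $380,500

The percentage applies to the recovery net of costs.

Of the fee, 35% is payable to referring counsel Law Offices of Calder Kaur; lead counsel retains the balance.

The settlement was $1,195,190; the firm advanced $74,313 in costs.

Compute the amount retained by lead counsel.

Fee base (net of costs): $1,195,190 − $74,313 = $1,120,877
First $82,500 at 34% = $28,050.00
Next $126,500 at 26% = $32,890.00
Next $79,000 at 22% = $17,380.00
Next $92,500 at 18% = $16,650.00
Remaining $740,377 at 15% = $111,056.55
Fee: $28,050.00 + $32,890.00 + $17,380.00 + $16,650.00 + $111,056.55 = $206,026.55
Referral share: 35% of $206,026.55 = $72,109.29; lead counsel retains $206,026.55 − $72,109.29 = $133,917.26.

$133,917.26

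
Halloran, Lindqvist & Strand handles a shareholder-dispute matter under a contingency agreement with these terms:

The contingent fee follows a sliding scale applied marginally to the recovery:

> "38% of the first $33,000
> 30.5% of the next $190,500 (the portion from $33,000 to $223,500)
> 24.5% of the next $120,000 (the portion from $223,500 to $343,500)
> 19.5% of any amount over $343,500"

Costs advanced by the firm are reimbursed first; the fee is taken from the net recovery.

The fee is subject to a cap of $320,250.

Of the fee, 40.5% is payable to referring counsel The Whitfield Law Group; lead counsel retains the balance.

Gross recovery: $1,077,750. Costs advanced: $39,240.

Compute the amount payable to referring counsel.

Fee base (net of costs): $1,077,750 − $39,240 = $1,038,510
First $33,000 at 38% = $12,540.00
Next $190,500 at 30.5% = $58,102.50
Next $120,000 at 24.5% = $29,400.00
Remaining $695,010 at 19.5% = $135,526.95
Fee: $12,540.00 + $58,102.50 + $29,400.00 + $135,526.95 = $235,569.45
$235,569.45 is under the $320,250 cap.
Referral share: 40.5% of $235,569.45 = $95,405.63; lead counsel retains $235,569.45 − $95,405.63 = $140,163.82.

$95,405.63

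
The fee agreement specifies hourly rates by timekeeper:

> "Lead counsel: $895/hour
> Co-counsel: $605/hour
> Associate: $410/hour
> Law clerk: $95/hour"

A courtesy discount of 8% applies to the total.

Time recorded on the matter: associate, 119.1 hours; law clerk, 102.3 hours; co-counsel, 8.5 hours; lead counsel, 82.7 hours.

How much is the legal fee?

$126,691.82

Lead counsel: 82.7 × $895 = $74,016.50
Co-counsel: 8.5 × $605 = $5,142.50
Associate: 119.1 × $410 = $48,831.00
Law clerk: 102.3 × $95 = $9,718.50
Subtotal: $137,708.50
Less 8% discount: −$11,016.68
Total: $137,708.50 − $11,016.68 = $126,691.82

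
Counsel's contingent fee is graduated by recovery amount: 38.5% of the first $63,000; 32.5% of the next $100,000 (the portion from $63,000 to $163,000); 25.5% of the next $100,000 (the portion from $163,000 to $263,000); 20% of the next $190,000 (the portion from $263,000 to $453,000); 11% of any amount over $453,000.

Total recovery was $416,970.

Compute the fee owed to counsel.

$113,049.00

First $63,000 at 38.5% = $24,255.00
Next $100,000 at 32.5% = $32,500.00
Next $100,000 at 25.5% = $25,500.00
Remaining $153,970 at 20% = $30,794.00
Fee: $24,255.00 + $32,500.00 + $25,500.00 + $30,794.00 = $113,049.00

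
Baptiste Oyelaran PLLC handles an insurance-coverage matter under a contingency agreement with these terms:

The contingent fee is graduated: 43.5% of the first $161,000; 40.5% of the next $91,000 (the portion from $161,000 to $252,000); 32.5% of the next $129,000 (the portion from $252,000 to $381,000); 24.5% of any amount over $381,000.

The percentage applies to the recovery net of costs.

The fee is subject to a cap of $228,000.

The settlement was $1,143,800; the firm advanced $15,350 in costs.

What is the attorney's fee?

Fee base (net of costs): $1,143,800 − $15,350 = $1,128,450
First $161,000 at 43.5% = $70,035.00
Next $91,000 at 40.5% = $36,855.00
Next $129,000 at 32.5% = $41,925.00
Remaining $747,450 at 24.5% = $183,125.25
Fee: $70,035.00 + $36,855.00 + $41,925.00 + $183,125.25 = $331,940.25
$331,940.25 exceeds the $228,000 cap, so the fee is capped at $228,000.00.

$228,000.00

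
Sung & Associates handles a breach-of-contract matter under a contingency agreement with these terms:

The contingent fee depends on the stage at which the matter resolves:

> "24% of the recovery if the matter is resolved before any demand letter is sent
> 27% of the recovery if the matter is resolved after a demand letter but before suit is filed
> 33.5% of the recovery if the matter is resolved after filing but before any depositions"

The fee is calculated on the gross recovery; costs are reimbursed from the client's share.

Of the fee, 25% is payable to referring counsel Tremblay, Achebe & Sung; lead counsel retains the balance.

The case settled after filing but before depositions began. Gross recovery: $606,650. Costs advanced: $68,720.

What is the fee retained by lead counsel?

$152,420.81

Fee base is the gross recovery, $606,650; costs are reimbursed separately.
The matter settled after filing but before depositions began, so the 33.5% rate applies.
$606,650 × 33.5% = $203,227.75
Referral share: 25% of $203,227.75 = $50,806.94; lead counsel retains $203,227.75 − $50,806.94 = $152,420.81.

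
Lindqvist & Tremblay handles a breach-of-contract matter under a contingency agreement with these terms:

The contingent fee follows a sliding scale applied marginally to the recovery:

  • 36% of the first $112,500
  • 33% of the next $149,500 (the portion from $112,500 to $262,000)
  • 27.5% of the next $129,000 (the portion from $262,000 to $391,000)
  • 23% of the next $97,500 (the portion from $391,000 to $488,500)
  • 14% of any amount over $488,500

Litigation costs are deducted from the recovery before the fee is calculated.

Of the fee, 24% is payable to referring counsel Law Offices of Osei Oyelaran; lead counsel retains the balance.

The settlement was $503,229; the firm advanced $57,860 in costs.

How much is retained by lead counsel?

Fee base (net of costs): $503,229 − $57,860 = $445,369
First $112,500 at 36% = $40,500.00
Next $149,500 at 33% = $49,335.00
Next $129,000 at 27.5% = $35,475.00
Remaining $54,369 at 23% = $12,504.87
Fee: $40,500.00 + $49,335.00 + $35,475.00 + $12,504.87 = $137,814.87
Referral share: 24% of $137,814.87 = $33,075.57; lead counsel retains $137,814.87 − $33,075.57 = $104,739.30.

$104,739.30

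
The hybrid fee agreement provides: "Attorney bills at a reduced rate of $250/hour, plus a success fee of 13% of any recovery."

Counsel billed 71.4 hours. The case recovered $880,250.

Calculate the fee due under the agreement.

$132,282.50

Hourly: 71.4 × $250 = $17,850.00
Success fee: 13% of $880,250 = $114,432.50
Total: $17,850.00 + $114,432.50 = $132,282.50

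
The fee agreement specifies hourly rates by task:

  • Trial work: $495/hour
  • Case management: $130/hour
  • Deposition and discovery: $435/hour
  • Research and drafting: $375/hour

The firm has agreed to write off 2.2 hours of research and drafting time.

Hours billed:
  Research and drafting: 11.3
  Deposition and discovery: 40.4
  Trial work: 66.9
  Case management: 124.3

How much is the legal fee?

Trial work: 66.9 × $495 = $33,115.50
Case management: 124.3 × $130 = $16,159.00
Deposition and discovery: 40.4 × $435 = $17,574.00
Research and drafting: 11.3 × $375 = $4,237.50
Subtotal: $71,086.00
Write-off: 2.2 × $375 = $825.00
Total: $71,086.00 − $825.00 = $70,261.00

$70,261.00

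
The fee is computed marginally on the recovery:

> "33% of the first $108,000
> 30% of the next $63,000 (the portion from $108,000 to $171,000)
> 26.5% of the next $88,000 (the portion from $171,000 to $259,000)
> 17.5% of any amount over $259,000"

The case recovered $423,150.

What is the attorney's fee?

$106,586.25

First $108,000 at 33% = $35,640.00
Next $63,000 at 30% = $18,900.00
Next $88,000 at 26.5% = $23,320.00
Remaining $164,150 at 17.5% = $28,726.25
Fee: $35,640.00 + $18,900.00 + $23,320.00 + $28,726.25 = $106,586.25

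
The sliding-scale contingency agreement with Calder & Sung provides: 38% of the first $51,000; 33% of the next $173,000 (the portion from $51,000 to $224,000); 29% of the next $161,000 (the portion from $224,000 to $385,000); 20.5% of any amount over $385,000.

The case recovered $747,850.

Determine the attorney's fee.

$197,544.25

First $51,000 at 38% = $19,380.00
Next $173,000 at 33% = $57,090.00
Next $161,000 at 29% = $46,690.00
Remaining $362,850 at 20.5% = $74,384.25
Fee: $19,380.00 + $57,090.00 + $46,690.00 + $74,384.25 = $197,544.25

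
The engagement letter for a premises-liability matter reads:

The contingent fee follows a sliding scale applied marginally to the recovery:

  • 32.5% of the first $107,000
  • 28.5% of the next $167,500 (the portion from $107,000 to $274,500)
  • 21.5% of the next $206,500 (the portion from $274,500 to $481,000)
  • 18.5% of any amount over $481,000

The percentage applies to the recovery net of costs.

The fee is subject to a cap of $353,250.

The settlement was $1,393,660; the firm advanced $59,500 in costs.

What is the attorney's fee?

$284,744.60

Fee base (net of costs): $1,393,660 − $59,500 = $1,334,160
First $107,000 at 32.5% = $34,775.00
Next $167,500 at 28.5% = $47,737.50
Next $206,500 at 21.5% = $44,397.50
Remaining $853,160 at 18.5% = $157,834.60
Fee: $34,775.00 + $47,737.50 + $44,397.50 + $157,834.60 = $284,744.60
$284,744.60 is under the $353,250 cap.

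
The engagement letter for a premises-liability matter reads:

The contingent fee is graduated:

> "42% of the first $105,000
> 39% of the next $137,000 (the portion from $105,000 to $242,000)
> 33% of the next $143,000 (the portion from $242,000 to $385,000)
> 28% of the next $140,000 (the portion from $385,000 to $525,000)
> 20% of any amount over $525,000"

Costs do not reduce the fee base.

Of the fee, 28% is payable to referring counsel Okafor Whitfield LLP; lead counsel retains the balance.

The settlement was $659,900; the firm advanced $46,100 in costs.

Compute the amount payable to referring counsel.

$59,052.00

Fee base is the gross recovery, $659,900; costs are reimbursed separately.
First $105,000 at 42% = $44,100.00
Next $137,000 at 39% = $53,430.00
Next $143,000 at 33% = $47,190.00
Next $140,000 at 28% = $39,200.00
Remaining $134,900 at 20% = $26,980.00
Fee: $44,100.00 + $53,430.00 + $47,190.00 + $39,200.00 + $26,980.00 = $210,900.00
Referral share: 28% of $210,900.00 = $59,052.00; lead counsel retains $210,900.00 − $59,052.00 = $151,848.00.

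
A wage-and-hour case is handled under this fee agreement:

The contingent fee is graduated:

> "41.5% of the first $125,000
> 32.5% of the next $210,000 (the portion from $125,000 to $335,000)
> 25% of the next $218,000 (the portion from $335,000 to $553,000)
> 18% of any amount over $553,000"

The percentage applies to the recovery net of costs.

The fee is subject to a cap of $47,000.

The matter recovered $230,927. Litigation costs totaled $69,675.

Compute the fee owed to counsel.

Fee base (net of costs): $230,927 − $69,675 = $161,252
First $125,000 at 41.5% = $51,875.00
Remaining $36,252 at 32.5% = $11,781.90
Fee: $51,875.00 + $11,781.90 = $63,656.90
$63,656.90 exceeds the $47,000 cap, so the fee is capped at $47,000.00.

$47,000.00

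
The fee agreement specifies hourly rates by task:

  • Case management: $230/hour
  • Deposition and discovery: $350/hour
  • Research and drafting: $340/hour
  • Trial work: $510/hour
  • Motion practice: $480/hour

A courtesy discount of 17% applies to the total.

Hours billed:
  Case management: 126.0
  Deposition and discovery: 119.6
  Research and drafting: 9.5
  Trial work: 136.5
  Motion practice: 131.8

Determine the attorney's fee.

$171,767.67

Case management: 126.0 × $230 = $28,980.00
Deposition and discovery: 119.6 × $350 = $41,860.00
Research and drafting: 9.5 × $340 = $3,230.00
Trial work: 136.5 × $510 = $69,615.00
Motion practice: 131.8 × $480 = $63,264.00
Subtotal: $206,949.00
Less 17% discount: −$35,181.33
Total: $206,949.00 − $35,181.33 = $171,767.67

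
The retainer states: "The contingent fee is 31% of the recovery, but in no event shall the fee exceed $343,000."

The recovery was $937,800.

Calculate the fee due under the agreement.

31% of $937,800 = $290,718.00
That is under the $343,000 cap.

$290,718.00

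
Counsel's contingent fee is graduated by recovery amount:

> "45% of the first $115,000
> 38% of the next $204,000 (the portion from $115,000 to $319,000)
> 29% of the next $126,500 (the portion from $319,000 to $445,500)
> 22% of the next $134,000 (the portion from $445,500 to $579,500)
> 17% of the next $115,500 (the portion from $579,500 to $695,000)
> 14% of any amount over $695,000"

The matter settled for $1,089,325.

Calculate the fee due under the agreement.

$270,275.50

First $115,000 at 45% = $51,750.00
Next $204,000 at 38% = $77,520.00
Next $126,500 at 29% = $36,685.00
Next $134,000 at 22% = $29,480.00
Next $115,500 at 17% = $19,635.00
Remaining $394,325 at 14% = $55,205.50
Fee: $51,750.00 + $77,520.00 + $36,685.00 + $29,480.00 + $19,635.00 + $55,205.50 = $270,275.50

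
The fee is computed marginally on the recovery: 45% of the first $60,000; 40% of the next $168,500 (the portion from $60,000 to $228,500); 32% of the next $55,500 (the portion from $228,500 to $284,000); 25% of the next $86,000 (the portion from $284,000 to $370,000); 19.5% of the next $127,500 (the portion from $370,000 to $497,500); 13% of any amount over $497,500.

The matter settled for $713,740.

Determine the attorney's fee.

$186,633.70

First $60,000 at 45% = $27,000.00
Next $168,500 at 40% = $67,400.00
Next $55,500 at 32% = $17,760.00
Next $86,000 at 25% = $21,500.00
Next $127,500 at 19.5% = $24,862.50
Remaining $216,240 at 13% = $28,111.20
Fee: $27,000.00 + $67,400.00 + $17,760.00 + $21,500.00 + $24,862.50 + $28,111.20 = $186,633.70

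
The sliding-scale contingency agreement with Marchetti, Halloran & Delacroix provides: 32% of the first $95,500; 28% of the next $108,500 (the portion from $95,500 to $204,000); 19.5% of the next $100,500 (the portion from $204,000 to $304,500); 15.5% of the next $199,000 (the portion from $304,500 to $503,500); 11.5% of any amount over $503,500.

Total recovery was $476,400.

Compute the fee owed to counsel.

First $95,500 at 32% = $30,560.00
Next $108,500 at 28% = $30,380.00
Next $100,500 at 19.5% = $19,597.50
Remaining $171,900 at 15.5% = $26,644.50
Fee: $30,560.00 + $30,380.00 + $19,597.50 + $26,644.50 = $107,182.00

$107,182.00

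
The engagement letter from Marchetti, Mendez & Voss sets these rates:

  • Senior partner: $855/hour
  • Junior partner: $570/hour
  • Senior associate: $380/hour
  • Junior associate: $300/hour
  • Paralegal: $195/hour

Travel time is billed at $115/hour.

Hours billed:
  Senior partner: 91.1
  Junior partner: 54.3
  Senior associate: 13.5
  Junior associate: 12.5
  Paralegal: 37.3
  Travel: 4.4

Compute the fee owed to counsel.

$125,501.00

Senior partner: 91.1 × $855 = $77,890.50
Junior partner: 54.3 × $570 = $30,951.00
Senior associate: 13.5 × $380 = $5,130.00
Junior associate: 12.5 × $300 = $3,750.00
Paralegal: 37.3 × $195 = $7,273.50
Subtotal: $77,890.50 + $30,951.00 + $5,130.00 + $3,750.00 + $7,273.50 = $124,995.00
Travel: 4.4 × $115 = $506.00
Total: $124,995.00 + $506.00 = $125,501.00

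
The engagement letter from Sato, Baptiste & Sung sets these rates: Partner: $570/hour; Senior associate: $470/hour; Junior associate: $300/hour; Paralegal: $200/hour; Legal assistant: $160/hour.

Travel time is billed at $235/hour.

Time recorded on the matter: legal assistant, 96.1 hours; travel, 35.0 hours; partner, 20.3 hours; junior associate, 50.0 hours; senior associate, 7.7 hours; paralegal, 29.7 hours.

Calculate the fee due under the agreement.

Partner: 20.3 × $570 = $11,571.00
Senior associate: 7.7 × $470 = $3,619.00
Junior associate: 50.0 × $300 = $15,000.00
Paralegal: 29.7 × $200 = $5,940.00
Legal assistant: 96.1 × $160 = $15,376.00
Subtotal: $11,571.00 + $3,619.00 + $15,000.00 + $5,940.00 + $15,376.00 = $51,506.00
Travel: 35.0 × $235 = $8,225.00
Total: $51,506.00 + $8,225.00 = $59,731.00

$59,731.00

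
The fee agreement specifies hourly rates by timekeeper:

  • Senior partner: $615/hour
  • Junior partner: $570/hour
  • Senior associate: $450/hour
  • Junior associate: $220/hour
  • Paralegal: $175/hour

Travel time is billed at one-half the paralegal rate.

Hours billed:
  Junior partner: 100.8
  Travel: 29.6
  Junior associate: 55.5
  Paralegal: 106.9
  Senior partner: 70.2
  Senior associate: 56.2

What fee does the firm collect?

$159,426.50

Senior partner: 70.2 × $615 = $43,173.00
Junior partner: 100.8 × $570 = $57,456.00
Senior associate: 56.2 × $450 = $25,290.00
Junior associate: 55.5 × $220 = $12,210.00
Paralegal: 106.9 × $175 = $18,707.50
Subtotal: $43,173.00 + $57,456.00 + $25,290.00 + $12,210.00 + $18,707.50 = $156,836.50
Travel: 29.6 × ($175 ÷ 2) = 29.6 × $87.50 = $2,590.00
Total: $156,836.50 + $2,590.00 = $159,426.50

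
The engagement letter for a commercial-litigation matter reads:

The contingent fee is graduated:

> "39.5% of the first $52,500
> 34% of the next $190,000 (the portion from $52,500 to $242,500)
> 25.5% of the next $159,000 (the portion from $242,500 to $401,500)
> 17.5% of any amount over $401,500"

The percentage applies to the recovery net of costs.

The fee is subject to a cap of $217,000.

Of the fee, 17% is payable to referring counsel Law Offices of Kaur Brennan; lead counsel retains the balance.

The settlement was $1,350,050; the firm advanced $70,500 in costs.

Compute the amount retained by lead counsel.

Fee base (net of costs): $1,350,050 − $70,500 = $1,279,550
First $52,500 at 39.5% = $20,737.50
Next $190,000 at 34% = $64,600.00
Next $159,000 at 25.5% = $40,545.00
Remaining $878,050 at 17.5% = $153,658.75
Fee: $20,737.50 + $64,600.00 + $40,545.00 + $153,658.75 = $279,541.25
$279,541.25 exceeds the $217,000 cap, so the fee is capped at $217,000.00.
Referral share: 17% of $217,000.00 = $36,890.00; lead counsel retains $217,000.00 − $36,890.00 = $180,110.00.

$180,110.00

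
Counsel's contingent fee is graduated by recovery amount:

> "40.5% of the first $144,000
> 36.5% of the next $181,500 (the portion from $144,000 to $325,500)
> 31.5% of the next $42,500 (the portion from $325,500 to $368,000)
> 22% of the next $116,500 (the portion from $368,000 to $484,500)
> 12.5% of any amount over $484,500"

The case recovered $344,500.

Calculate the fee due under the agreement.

First $144,000 at 40.5% = $58,320.00
Next $181,500 at 36.5% = $66,247.50
Remaining $19,000 at 31.5% = $5,985.00
Fee: $58,320.00 + $66,247.50 + $5,985.00 = $130,552.50

$130,552.50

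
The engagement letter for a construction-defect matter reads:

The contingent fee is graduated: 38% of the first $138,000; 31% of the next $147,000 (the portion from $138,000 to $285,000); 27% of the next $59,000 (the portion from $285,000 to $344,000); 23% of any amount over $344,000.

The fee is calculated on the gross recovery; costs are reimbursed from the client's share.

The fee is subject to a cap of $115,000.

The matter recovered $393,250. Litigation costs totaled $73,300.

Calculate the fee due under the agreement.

$115,000.00

Fee base is the gross recovery, $393,250; costs are reimbursed separately.
First $138,000 at 38% = $52,440.00
Next $147,000 at 31% = $45,570.00
Next $59,000 at 27% = $15,930.00
Remaining $49,250 at 23% = $11,327.50
Fee: $52,440.00 + $45,570.00 + $15,930.00 + $11,327.50 = $125,267.50
$125,267.50 exceeds the $115,000 cap, so the fee is capped at $115,000.00.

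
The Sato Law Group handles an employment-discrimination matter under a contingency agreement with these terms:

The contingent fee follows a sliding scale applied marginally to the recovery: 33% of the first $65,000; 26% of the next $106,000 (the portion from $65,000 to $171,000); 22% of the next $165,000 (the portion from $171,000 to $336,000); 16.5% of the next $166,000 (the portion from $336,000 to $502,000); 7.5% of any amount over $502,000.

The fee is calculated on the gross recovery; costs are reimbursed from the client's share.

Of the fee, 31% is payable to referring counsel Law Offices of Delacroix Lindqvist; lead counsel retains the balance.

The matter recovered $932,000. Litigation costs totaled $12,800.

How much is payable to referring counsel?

$44,934.50

Fee base is the gross recovery, $932,000; costs are reimbursed separately.
First $65,000 at 33% = $21,450.00
Next $106,000 at 26% = $27,560.00
Next $165,000 at 22% = $36,300.00
Next $166,000 at 16.5% = $27,390.00
Remaining $430,000 at 7.5% = $32,250.00
Fee: $21,450.00 + $27,560.00 + $36,300.00 + $27,390.00 + $32,250.00 = $144,950.00
Referral share: 31% of $144,950.00 = $44,934.50; lead counsel retains $144,950.00 − $44,934.50 = $100,015.50.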